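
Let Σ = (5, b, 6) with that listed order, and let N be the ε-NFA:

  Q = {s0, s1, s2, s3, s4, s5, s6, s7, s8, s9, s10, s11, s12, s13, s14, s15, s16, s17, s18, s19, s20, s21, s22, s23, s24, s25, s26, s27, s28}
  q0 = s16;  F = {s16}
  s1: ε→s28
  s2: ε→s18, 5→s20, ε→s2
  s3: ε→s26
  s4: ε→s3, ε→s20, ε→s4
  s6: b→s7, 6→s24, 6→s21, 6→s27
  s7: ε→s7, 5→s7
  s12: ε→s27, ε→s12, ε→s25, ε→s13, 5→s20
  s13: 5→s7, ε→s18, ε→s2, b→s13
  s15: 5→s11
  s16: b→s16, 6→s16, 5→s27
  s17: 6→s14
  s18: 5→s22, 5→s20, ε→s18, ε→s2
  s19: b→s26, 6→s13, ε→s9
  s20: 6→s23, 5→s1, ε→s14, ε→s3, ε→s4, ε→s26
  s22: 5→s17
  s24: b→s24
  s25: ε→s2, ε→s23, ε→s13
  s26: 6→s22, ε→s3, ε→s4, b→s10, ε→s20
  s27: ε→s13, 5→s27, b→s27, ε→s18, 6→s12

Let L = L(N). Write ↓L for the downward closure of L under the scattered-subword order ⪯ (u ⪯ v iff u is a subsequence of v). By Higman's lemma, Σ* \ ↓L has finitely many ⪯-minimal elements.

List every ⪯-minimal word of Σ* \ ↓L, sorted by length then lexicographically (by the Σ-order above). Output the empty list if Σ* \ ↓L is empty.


|Q|=29, |F|=1, |δ|=56 (29 ε).
min D↑ (2 st, q0=0, F={1}): 0:5→1,b→0,6→0 1:5→1,b→1,6→1 (ε-aug+det+¬).
'5': run [19, 18] end={s1,s10,s12,s13,s14,s17,s18,s2,s20,s22,s23,s25,…} ∉↓L; 1/1 single-dels accept.
1 obstructions.

min(Σ*\↓L) = [5].


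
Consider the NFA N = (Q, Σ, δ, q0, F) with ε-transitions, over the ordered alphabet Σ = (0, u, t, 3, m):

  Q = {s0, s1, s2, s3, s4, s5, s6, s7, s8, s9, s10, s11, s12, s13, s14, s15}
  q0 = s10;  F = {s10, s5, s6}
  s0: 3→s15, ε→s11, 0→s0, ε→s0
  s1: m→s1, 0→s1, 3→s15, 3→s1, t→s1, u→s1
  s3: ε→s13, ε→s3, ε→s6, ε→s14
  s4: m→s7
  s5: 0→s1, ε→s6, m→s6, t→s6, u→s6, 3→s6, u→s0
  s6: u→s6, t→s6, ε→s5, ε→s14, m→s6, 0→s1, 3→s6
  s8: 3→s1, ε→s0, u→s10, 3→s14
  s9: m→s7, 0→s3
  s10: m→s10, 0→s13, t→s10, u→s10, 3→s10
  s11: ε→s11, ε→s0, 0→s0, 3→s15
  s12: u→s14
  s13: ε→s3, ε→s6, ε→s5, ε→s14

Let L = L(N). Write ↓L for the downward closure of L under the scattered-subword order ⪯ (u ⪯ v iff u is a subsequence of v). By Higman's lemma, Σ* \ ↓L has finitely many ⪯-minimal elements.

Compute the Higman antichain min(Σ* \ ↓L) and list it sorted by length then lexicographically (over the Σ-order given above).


|Q|=16, |F|=3, |δ|=49 (16 ε).
min D↑ (3 st, q0=0, F={2}): 0:0→1,u→0,t→0,3→0,m→0 1:0→2,u→1,t→1,3→1,m→1 2:0→2,u→2,t→2,3→2,m→2 [Hopcroft].
'00': |S_i|=[10, 9, 4] end={s0,s1,s11,s15} rej; 2/2 del acc.
1 minimals (antichain).

Antichain: [00].


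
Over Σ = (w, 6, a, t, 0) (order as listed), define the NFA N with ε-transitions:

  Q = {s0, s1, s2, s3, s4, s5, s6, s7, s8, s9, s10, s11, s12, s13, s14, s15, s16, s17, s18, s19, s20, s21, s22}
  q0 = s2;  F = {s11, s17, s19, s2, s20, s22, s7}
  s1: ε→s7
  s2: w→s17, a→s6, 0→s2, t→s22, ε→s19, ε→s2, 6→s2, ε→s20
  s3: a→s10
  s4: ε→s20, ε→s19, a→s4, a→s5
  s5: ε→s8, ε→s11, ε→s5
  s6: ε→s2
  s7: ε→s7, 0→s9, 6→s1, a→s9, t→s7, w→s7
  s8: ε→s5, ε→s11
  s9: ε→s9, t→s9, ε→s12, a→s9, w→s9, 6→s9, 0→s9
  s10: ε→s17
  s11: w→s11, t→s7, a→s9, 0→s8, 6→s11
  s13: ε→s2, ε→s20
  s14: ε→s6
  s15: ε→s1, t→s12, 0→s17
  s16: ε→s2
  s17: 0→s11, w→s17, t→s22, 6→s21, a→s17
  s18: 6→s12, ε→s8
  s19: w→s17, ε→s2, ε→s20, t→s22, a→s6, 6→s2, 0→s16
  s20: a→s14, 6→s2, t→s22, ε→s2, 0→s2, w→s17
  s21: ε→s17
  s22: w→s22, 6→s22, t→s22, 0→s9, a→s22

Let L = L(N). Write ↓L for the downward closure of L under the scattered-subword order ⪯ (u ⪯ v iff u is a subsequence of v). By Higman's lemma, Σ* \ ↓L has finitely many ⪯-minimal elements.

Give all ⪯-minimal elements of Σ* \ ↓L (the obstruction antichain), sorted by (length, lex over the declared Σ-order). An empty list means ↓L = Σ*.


min(Σ*\↓L) = [t0, w0a].

|Q|=23, |F|=7, |δ|=72 (26 ε).
min D↑ (6 st, q0=0, F={4}): 0:w→1,6→0,a→0,t→2,0→0 1:w→1,6→1,a→1,t→2,0→3 2:w→2,6→2,a→2,t→2,0→4 3:w→3,6→3,a→4,t→5,0→3 4:w→4,6→4,a→4,t→4,0→4 5:w→5,6→5,a→4,t→5,0→4 [Hopcroft].
't0': |S_i|=[16, 5, 2] end={s12,s9} ∉↓L; 2/2 del acc.
'w0a': N↓-sim [16, 10, 7, 2] end={s12,s9} ∉↓L; 3/3 del acc.
2 obstructions.


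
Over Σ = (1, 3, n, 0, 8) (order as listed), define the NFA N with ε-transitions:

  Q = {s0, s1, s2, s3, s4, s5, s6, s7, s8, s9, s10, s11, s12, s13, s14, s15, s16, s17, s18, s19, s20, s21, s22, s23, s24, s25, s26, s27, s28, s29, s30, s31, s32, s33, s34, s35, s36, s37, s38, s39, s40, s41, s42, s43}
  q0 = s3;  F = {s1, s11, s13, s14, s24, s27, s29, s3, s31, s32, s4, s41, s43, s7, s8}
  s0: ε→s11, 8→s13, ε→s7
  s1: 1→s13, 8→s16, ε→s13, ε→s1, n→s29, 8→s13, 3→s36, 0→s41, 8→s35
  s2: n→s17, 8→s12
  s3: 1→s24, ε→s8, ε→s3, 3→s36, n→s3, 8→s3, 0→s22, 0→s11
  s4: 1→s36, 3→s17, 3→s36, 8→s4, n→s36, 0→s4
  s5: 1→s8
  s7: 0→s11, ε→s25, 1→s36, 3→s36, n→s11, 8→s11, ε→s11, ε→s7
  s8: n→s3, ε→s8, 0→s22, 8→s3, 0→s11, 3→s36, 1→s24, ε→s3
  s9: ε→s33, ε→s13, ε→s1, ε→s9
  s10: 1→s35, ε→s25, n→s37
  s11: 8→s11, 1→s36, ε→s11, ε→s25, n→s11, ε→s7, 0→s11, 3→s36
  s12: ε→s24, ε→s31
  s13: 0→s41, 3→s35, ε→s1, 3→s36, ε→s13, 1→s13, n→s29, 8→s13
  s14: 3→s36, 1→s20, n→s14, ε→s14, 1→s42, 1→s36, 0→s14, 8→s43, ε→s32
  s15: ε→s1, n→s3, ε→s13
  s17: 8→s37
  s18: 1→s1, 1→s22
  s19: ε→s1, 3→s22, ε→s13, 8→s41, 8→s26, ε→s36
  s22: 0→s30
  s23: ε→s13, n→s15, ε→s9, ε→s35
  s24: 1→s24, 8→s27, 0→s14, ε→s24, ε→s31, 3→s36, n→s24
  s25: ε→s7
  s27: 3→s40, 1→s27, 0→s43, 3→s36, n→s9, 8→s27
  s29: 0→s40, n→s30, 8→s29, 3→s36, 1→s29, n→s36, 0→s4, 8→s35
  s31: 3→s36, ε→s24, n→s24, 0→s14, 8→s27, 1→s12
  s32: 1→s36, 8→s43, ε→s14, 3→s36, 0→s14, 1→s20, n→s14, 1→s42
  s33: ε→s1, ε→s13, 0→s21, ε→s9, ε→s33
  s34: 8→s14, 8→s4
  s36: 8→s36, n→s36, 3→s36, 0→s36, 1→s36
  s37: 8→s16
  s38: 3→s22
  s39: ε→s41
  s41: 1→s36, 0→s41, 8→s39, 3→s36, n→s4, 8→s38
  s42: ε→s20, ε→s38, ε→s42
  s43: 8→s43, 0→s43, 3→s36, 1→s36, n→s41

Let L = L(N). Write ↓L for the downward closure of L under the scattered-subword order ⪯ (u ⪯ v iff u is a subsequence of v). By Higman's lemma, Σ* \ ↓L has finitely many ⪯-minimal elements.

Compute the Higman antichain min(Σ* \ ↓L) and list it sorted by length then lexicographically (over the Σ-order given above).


|Q|=44, |F|=15, |δ|=161 (46 ε).
min D↑ (11 st, q0=0, F={2}): 0:1→1,3→2,n→0,0→3,8→0 1:1→1,3→2,n→1,0→4,8→5 2:1→2,3→2,n→2,0→2,8→2 3:1→2,3→2,n→3,0→3,8→3 4:1→2,3→2,n→4,0→4,8→6 5:1→5,3→2,n→7,0→6,8→5 6:1→2,3→2,n→8,0→6,8→6 7:1→7,3→2,n→9,0→8,8→7 8:1→2,3→2,n→10,0→8,8→8 9:1→9,3→2,n→2,0→10,8→9 10:1→2,3→2,n→2,0→10,8→10 [Hopcroft].
'3': N↓-sim [32, 8] end={s16,s17,s22,s30,s35,s36,s37,s40} — reject; 1/1 single-dels accept.
'01': |S_i|=[32, 20, 6] end={s20,s22,s30,s36,s38,s42} rej; 2/2 single-dels accept.
'18nnn': run [32, 27, 20, 18, 9, 2] end={s30,s36} ∉↓L; 5/5 del acc.
3 words, ⪯-incomp.

Antichain: [3, 01, 18nnn].


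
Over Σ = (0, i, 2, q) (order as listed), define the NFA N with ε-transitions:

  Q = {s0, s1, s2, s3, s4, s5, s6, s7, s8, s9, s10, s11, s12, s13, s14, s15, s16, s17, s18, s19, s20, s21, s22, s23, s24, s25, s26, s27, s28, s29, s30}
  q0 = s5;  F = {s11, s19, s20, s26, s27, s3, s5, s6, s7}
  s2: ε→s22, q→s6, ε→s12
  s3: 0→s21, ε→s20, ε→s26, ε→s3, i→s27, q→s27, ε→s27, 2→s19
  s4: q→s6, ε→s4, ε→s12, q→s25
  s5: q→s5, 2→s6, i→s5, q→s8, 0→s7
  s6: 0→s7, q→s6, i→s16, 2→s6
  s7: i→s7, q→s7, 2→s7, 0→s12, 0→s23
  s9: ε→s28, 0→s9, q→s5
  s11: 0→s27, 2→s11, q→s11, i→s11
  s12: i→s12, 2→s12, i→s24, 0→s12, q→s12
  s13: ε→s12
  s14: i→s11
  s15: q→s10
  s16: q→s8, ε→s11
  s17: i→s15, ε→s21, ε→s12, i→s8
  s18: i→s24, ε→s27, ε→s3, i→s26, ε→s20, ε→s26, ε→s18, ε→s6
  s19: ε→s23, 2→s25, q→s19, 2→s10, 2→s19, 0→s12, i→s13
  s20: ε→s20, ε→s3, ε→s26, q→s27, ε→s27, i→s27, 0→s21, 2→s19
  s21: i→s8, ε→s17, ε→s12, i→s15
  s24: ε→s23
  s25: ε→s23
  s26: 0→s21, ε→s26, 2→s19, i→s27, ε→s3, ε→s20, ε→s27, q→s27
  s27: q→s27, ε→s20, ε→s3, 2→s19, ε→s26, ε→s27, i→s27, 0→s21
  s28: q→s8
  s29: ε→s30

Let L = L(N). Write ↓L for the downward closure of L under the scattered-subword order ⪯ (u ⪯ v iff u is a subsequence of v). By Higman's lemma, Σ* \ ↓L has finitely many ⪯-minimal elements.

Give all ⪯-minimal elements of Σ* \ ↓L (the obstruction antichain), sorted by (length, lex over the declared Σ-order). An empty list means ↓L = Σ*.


Antichain: [00, 2i02i].

|Q|=31, |F|=9, |δ|=97 (37 ε).
min D↑ (7 st, q0=0, F={3}): 0:0→1,i→0,2→2,q→0 1:0→3,i→1,2→1,q→1 2:0→1,i→4,2→2,q→2 3:0→3,i→3,2→3,q→3 4:0→5,i→4,2→4,q→4 5:0→3,i→5,2→6,q→5 6:0→3,i→3,2→6,q→6 (ε-aug+det+¬).
'00': N↓-sim [20, 16, 8] end={s10,s12,s15,s17,s21,s23,s24,s8} — reject; 2/2 deletions ∈↓L.
'2i02i': run [20, 19, 18, 15, 7, 4] end={s12,s13,s23,s24} — reject; 5/5 del acc.
2 words, ⪯-incomp.


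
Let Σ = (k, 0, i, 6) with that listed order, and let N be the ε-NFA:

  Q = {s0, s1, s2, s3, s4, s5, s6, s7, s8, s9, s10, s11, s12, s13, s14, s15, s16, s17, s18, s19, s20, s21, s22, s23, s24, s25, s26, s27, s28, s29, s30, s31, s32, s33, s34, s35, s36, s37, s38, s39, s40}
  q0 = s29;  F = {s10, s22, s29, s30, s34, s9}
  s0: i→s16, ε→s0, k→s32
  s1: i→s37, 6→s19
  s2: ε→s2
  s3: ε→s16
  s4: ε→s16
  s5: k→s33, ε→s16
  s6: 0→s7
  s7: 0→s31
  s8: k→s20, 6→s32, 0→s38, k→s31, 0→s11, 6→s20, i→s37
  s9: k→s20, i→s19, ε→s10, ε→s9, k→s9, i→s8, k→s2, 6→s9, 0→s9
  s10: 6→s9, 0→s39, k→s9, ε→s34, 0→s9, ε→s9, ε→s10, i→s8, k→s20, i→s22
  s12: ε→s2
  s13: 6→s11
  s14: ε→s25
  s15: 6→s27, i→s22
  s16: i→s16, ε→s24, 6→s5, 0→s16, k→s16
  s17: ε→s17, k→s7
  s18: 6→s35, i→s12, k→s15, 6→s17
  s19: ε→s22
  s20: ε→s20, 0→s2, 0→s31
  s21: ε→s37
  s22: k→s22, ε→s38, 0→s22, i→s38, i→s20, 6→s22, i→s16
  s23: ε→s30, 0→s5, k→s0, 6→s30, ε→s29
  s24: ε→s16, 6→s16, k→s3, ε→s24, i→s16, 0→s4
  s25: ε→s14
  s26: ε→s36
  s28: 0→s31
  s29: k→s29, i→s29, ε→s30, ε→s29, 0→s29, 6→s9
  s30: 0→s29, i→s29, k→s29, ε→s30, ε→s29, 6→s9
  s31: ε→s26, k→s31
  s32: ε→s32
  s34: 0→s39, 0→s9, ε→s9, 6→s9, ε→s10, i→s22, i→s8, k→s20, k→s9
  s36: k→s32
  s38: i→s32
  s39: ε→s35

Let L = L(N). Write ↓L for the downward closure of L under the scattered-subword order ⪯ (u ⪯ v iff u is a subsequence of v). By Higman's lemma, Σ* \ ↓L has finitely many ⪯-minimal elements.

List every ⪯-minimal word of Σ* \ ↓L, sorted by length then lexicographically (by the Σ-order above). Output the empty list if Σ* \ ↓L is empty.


min(Σ*\↓L) = [6ii].

|Q|=41, |F|=6, |δ|=107 (33 ε).
min D↑ (4 st, q0=0, F={3}): 0:k→0,0→0,i→0,6→1 1:k→1,0→1,i→2,6→1 2:k→2,0→2,i→3,6→2 3:k→3,0→3,i→3,6→3 [Hopcroft].
'6ii': |S_i|=[25, 23, 18, 14] end={s16,s2,s20,s24,s26,s3,s31,s32,s33,s36,s37,s38,…} ∉↓L; 3/3 del acc.
1 words, ⪯-incomp.


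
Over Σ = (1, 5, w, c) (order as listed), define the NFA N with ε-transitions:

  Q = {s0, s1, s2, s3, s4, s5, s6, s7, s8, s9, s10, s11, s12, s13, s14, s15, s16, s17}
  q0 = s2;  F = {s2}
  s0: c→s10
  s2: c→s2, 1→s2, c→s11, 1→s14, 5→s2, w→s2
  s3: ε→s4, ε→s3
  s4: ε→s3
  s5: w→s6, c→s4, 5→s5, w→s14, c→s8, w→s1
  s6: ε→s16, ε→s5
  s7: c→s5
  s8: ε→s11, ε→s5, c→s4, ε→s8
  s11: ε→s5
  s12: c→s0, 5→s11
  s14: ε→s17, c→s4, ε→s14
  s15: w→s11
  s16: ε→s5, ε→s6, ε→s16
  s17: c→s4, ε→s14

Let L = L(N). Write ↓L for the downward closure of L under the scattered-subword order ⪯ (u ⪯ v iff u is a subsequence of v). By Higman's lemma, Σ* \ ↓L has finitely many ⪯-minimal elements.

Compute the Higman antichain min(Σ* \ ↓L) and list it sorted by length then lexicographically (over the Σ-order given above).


Antichain: [].

|Q|=18, |F|=1, |δ|=35 (15 ε).
min D↑ (1 st, q0=0, F={}): 0:1→0,5→0,w→0,c→0.
L(D↑) = ∅; no obstructions.


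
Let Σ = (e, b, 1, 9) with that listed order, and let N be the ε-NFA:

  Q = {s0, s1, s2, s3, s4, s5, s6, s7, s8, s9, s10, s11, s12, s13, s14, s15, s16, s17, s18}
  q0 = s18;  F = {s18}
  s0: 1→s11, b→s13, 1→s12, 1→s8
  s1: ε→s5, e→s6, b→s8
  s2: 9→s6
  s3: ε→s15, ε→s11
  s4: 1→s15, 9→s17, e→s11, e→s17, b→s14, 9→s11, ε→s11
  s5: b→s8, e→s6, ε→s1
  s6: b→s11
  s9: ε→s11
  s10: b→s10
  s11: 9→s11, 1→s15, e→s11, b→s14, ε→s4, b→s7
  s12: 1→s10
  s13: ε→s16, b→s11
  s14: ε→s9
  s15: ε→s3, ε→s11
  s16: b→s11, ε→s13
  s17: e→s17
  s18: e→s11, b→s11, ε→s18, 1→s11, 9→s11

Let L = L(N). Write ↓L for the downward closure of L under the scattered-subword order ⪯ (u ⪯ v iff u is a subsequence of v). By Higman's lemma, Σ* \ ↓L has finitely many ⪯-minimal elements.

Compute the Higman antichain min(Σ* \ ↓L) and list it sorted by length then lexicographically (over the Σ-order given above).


|Q|=19, |F|=1, |δ|=43 (13 ε).
min D↑ (2 st, q0=0, F={1}): 0:e→1,b→1,1→1,9→1 1:e→1,b→1,1→1,9→1 (ε-aug+det+¬).
'e': N↓-sim [9, 8] end={s11,s14,s15,s17,s3,s4,s7,s9} ∉↓L; 1/1 deletions ∈↓L.
'b': N↓-sim [9, 8] end={s11,s14,s15,s17,s3,s4,s7,s9} ∉↓L; 1/1 single-dels accept.
'1': run [9, 8] end={s11,s14,s15,s17,s3,s4,s7,s9} — reject; 1/1 deletions ∈↓L.
'9': N↓-sim [9, 8] end={s11,s14,s15,s17,s3,s4,s7,s9} ∉↓L; 1/1 deletions ∈↓L.
4 words, ⪯-incomp.

min(Σ*\↓L) = [e, b, 1, 9].


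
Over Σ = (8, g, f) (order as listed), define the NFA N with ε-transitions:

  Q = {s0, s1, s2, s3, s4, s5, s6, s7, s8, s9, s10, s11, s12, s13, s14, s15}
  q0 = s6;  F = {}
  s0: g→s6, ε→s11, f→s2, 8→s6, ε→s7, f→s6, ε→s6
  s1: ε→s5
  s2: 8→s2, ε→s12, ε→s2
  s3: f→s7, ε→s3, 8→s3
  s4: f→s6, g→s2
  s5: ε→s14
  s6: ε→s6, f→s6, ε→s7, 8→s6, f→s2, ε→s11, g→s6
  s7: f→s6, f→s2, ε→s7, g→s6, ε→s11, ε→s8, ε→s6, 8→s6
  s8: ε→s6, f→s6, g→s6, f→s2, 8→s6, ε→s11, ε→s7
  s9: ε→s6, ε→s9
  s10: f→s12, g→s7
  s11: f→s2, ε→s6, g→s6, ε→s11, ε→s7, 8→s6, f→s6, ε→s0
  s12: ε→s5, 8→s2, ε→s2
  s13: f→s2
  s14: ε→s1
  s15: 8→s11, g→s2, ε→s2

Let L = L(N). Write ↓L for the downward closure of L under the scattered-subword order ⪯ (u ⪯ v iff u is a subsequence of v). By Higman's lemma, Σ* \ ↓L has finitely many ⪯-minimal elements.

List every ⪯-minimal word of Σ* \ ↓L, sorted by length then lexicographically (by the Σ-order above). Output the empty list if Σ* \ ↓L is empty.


Antichain: [ε].

|Q|=16, |F|=0, |δ|=59 (28 ε).
min D↑ (1 st, q0=0, F={0}): 0:8→0,g→0,f→0 [Hopcroft].
ε ∈ L(D↑) ⇒ ↓L = ∅.


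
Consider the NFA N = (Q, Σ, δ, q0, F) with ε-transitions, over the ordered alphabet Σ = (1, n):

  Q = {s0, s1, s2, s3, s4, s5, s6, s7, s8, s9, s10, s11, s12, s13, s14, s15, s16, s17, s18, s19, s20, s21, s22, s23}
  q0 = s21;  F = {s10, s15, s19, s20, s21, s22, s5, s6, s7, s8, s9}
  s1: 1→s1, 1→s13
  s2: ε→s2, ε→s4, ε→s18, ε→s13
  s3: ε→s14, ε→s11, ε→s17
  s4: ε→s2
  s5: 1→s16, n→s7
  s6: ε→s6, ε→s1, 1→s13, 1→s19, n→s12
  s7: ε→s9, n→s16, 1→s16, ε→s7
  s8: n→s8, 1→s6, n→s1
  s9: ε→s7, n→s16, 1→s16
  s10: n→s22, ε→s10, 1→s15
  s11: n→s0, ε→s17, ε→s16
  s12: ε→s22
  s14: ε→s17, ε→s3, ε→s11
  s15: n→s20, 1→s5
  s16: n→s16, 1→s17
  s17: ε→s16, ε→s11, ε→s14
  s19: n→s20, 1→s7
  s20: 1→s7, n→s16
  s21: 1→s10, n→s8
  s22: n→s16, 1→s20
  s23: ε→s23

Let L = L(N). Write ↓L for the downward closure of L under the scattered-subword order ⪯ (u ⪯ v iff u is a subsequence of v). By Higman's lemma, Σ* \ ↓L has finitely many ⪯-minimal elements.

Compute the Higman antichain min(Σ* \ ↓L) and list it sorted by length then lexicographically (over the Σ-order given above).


|Q|=24, |F|=11, |δ|=53 (24 ε).
min D↑ (11 st, q0=0, F={8}): 0:1→1,n→2 1:1→3,n→4 2:1→5,n→2 3:1→6,n→7 4:1→7,n→8 5:1→9,n→4 6:1→8,n→10 7:1→10,n→8 8:1→8,n→8 9:1→10,n→7 10:1→8,n→8.
'1nn': N↓-sim [20, 18, 11, 6] end={s0,s11,s14,s16,s17,s3} — reject; 3/3 single-dels accept.
'1111': N↓-sim [20, 18, 14, 11, 8] end={s0,s1,s11,s13,s14,s16,s17,s3} rej; 4/4 del acc.
'n111n': |S_i|=[20, 16, 15, 12, 10, 6] end={s0,s11,s14,s16,s17,s3} rej; 5/5 single-dels accept.
3 words, ⪯-incomp.

A = [1nn, 1111, n111n].


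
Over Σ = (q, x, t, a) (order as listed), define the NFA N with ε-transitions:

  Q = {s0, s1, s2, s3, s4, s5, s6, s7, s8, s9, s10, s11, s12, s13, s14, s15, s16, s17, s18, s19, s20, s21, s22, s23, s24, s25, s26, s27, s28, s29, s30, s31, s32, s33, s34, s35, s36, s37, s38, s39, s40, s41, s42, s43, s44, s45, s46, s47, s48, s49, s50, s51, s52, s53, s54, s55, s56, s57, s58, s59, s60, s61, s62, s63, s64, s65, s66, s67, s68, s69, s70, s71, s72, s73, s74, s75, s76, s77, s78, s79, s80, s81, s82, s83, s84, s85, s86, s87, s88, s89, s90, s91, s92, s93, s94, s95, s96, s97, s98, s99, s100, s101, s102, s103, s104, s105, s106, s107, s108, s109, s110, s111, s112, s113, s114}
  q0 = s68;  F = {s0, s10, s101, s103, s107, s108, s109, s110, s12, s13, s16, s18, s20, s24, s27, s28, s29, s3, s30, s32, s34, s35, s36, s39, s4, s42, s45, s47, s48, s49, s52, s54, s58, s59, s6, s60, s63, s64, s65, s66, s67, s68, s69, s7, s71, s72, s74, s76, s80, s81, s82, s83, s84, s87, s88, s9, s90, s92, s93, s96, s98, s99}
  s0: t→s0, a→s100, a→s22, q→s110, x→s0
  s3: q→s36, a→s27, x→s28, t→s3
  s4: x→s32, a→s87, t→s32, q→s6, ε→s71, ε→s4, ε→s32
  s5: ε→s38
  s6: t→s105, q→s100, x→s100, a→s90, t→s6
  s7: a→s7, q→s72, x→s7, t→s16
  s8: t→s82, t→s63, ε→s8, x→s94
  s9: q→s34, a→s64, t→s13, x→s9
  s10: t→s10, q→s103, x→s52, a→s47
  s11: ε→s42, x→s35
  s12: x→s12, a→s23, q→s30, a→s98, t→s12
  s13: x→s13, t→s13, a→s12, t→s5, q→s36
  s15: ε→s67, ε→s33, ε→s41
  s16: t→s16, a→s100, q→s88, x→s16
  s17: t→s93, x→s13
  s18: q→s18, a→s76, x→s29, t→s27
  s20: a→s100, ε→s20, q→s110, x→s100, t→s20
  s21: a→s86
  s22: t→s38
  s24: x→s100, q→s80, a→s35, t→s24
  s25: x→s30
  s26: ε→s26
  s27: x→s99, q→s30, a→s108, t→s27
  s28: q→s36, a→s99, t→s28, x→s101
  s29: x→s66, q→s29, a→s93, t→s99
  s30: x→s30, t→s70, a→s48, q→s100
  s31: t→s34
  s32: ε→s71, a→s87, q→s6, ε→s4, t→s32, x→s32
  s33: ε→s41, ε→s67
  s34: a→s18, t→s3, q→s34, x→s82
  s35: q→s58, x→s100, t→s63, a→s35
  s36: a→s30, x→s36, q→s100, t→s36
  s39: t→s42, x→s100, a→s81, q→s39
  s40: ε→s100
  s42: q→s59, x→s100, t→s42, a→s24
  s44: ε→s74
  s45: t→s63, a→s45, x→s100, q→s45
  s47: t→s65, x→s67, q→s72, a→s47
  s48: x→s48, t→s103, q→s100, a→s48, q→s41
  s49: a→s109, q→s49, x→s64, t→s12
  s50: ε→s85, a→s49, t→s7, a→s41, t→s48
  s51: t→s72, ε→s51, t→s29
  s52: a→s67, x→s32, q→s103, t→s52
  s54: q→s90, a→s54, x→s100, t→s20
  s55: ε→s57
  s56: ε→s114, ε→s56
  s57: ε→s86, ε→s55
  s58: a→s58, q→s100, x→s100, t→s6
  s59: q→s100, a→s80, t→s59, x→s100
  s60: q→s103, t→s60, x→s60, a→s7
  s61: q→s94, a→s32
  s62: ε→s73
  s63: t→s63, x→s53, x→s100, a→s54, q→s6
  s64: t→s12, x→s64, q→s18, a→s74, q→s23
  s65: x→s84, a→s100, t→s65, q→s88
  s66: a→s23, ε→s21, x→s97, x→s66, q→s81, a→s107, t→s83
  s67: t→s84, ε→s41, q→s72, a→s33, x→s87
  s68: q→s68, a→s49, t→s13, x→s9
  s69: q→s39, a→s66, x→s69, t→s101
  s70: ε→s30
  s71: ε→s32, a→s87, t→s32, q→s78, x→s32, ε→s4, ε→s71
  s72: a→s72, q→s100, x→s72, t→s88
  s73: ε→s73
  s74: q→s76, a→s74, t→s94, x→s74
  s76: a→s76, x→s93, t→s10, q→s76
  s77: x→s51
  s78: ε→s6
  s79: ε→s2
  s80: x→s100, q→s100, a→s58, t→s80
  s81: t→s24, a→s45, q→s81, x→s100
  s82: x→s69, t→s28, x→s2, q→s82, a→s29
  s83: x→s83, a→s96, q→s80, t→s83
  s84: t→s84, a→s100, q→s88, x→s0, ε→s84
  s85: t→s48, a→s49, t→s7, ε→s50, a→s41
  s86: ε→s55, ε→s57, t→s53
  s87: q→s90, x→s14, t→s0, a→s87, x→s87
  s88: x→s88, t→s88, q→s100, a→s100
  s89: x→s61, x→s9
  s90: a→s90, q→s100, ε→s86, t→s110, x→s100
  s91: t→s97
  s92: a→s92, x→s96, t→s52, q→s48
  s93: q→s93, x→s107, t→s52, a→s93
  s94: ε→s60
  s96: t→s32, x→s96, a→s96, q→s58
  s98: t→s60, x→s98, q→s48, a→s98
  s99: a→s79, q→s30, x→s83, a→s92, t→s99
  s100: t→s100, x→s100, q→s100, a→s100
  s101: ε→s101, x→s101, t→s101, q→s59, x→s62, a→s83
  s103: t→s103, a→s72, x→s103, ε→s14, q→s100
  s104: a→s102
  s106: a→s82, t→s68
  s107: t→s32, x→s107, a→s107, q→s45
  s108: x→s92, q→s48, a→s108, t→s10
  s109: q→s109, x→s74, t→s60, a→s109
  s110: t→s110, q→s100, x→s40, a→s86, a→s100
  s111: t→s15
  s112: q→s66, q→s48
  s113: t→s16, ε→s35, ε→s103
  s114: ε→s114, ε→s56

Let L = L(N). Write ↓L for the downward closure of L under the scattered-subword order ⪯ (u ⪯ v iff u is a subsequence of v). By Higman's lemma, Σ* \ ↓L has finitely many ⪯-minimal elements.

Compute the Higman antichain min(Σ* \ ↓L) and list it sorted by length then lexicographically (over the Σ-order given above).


Antichain: [tqq, xqxxqx, aatata].

|Q|=115, |F|=62, |δ|=346 (46 ε).
min D↑ (61 st, q0=0, F={13}): 0:q→0,x→1,t→2,a→3 1:q→4,x→1,t→2,a→5 2:q→6,x→2,t→2,a→7 3:q→3,x→5,t→7,a→8 4:q→4,x→9,t→10,a→11 5:q→11,x→5,t→7,a→12 6:q→13,x→6,t→6,a→14 7:q→14,x→7,t→7,a→15 8:q→8,x→12,t→16,a→8 9:q→9,x→17,t→18,a→19 10:q→6,x→18,t→10,a→20 11:q→11,x→19,t→20,a→21 12:q→21,x→12,t→16,a→12 13:q→13,x→13,t→13,a→13 14:q→13,x→14,t→14,a→22 15:q→22,x→15,t→16,a→15 16:q→23,x→16,t→16,a→24 17:q→25,x→17,t→26,a→27 18:q→6,x→26,t→18,a→28 19:q→19,x→27,t→28,a→29 20:q→14,x→28,t→20,a→30 21:q→21,x→29,t→31,a→21 22:q→13,x→22,t→23,a→22 23:q→13,x→23,t→23,a→32 24:q→32,x→24,t→33,a→24 25:q→25,x→13,t→34,a→35 26:q→36,x→26,t→26,a→37 27:q→35,x→27,t→37,a→38 28:q→14,x→37,t→28,a→39 29:q→29,x→38,t→40,a→29 30:q→22,x→39,t→31,a→30 31:q→23,x→40,t→31,a→41 32:q→13,x→32,t→42,a→32 33:q→42,x→33,t→33,a→13 34:q→36,x→13,t→34,a→43 35:q→35,x→13,t→43,a→44 36:q→13,x→13,t→36,a→45 37:q→45,x→37,t→37,a→46 38:q→44,x→38,t→47,a→38 39:q→22,x→46,t→40,a→39 40:q→23,x→47,t→40,a→48 41:q→32,x→48,t→49,a→41 42:q→13,x→42,t→42,a→13 43:q→45,x→13,t→43,a→50 44:q→44,x→13,t→51,a→44 45:q→13,x→13,t→45,a→52 46:q→52,x→46,t→47,a→46 47:q→53,x→47,t→47,a→54 48:q→32,x→54,t→55,a→48 49:q→42,x→55,t→49,a→13 50:q→52,x→13,t→51,a→50 51:q→53,x→13,t→51,a→56 52:q→13,x→13,t→53,a→52 53:q→13,x→13,t→53,a→57 54:q→57,x→54,t→58,a→54 55:q→42,x→58,t→55,a→13 56:q→57,x→13,t→59,a→56 57:q→13,x→13,t→60,a→57 58:q→60,x→58,t→58,a→13 59:q→60,x→13,t→59,a→13 60:q→13,x→13,t→60,a→13 (ε-aug+det+¬).
'tqq': run [85, 65, 23, 2] end={s100,s41} rej; 3/3 del acc.
'xqxxqx': run [85, 82, 71, 62, 51, 24, 3] end={s100,s40,s53} — reject; 6/6 single-dels accept.
'aatata': |S_i|=[85, 69, 53, 37, 25, 15, 7] end={s100,s22,s38,s53,s55,s57,s86} ∉↓L; 6/6 single-dels accept.
3 obstructions.


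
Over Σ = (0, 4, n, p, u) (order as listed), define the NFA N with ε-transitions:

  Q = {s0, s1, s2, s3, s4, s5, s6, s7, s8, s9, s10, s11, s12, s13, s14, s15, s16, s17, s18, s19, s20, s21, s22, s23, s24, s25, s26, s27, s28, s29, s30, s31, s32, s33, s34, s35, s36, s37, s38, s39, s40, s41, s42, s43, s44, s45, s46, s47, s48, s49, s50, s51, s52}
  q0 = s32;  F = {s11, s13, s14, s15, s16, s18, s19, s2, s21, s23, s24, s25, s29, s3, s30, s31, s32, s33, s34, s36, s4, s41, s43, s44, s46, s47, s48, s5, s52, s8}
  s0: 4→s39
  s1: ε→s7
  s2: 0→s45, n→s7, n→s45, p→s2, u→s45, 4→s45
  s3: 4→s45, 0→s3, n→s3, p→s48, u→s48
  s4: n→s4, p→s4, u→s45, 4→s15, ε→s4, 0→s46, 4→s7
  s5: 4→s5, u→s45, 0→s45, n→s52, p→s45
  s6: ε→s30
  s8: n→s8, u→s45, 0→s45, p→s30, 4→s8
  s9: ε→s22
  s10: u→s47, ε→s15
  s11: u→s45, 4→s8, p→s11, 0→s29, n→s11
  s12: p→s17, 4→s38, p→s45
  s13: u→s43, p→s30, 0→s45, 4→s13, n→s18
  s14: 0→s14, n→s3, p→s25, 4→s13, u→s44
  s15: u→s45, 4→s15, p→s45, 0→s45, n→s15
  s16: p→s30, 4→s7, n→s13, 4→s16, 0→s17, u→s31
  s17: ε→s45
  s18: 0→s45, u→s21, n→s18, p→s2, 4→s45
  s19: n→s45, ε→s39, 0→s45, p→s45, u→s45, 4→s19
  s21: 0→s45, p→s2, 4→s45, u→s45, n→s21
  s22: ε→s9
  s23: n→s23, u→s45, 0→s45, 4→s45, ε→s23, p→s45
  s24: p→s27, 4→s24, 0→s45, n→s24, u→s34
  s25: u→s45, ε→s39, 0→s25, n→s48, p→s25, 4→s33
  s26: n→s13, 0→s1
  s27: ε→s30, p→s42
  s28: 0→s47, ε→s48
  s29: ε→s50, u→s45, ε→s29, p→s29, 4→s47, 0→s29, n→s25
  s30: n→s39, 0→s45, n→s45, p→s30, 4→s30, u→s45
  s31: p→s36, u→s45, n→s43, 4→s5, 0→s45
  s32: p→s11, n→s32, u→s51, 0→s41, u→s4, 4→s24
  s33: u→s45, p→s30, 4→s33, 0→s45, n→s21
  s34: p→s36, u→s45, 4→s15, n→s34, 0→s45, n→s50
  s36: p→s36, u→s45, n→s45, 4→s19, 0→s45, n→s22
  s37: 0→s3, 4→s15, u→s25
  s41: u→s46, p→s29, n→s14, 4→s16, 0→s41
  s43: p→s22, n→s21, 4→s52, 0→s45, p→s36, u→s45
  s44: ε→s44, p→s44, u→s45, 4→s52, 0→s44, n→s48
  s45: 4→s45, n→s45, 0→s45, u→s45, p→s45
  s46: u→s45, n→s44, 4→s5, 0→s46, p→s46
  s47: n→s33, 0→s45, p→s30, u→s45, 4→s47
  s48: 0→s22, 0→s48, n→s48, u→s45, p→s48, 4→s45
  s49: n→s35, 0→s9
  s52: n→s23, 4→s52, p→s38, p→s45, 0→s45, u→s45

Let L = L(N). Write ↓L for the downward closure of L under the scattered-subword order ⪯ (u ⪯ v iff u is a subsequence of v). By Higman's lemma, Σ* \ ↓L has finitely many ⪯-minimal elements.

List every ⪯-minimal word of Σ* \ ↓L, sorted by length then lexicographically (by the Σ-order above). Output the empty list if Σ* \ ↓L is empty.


|Q|=53, |F|=30, |δ|=194 (15 ε).
min D↑ (31 st, q0=0, F={9}): 0:0→1,4→2,n→0,p→3,u→4 1:0→1,4→5,n→6,p→7,u→8 2:0→9,4→2,n→2,p→10,u→11 3:0→7,4→12,n→3,p→3,u→9 4:0→8,4→13,n→4,p→4,u→9 5:0→9,4→5,n→14,p→10,u→15 6:0→6,4→14,n→16,p→17,u→18 7:0→7,4→19,n→17,p→7,u→9 8:0→8,4→20,n→18,p→8,u→9 9:0→9,4→9,n→9,p→9,u→9 10:0→9,4→10,n→9,p→10,u→9 11:0→9,4→13,n→11,p→21,u→9 12:0→9,4→12,n→12,p→10,u→9 13:0→9,4→13,n→13,p→9,u→9 14:0→9,4→14,n→22,p→10,u→23 15:0→9,4→20,n→23,p→21,u→9 16:0→16,4→9,n→16,p→24,u→24 17:0→17,4→25,n→24,p→17,u→9 18:0→18,4→26,n→24,p→18,u→9 19:0→9,4→19,n→25,p→10,u→9 20:0→9,4→20,n→26,p→9,u→9 21:0→9,4→27,n→9,p→21,u→9 22:0→9,4→9,n→22,p→28,u→29 23:0→9,4→26,n→29,p→21,u→9 24:0→24,4→9,n→24,p→24,u→9 25:0→9,4→25,n→29,p→10,u→9 26:0→9,4→26,n→30,p→9,u→9 27:0→9,4→27,n→9,p→9,u→9 28:0→9,4→9,n→9,p→28,u→9 29:0→9,4→9,n→29,p→28,u→9 30:0→9,4→9,n→30,p→9,u→9 [Hopcroft].
'40': |S_i|=[41, 29, 2] end={s17,s45} ∉↓L; 2/2 single-dels accept.
'pu': N↓-sim [41, 28, 1] end={s45} — reject; 2/2 del acc.
'uu': run [41, 23, 1] end={s45} — reject; 2/2 deletions ∈↓L.
'4pn': run [41, 29, 12, 5] end={s22,s39,s45,s7,s9} ∉↓L; 3/3 single-dels accept.
'u4p': N↓-sim [41, 23, 9, 2] end={s38,s45} — reject; 3/3 deletions ∈↓L.
'0nn4': N↓-sim [41, 31, 22, 11, 1] end={s45} ∉↓L; 4/4 single-dels accept.
6 words, ⪯-incomp.

min(Σ*\↓L) = [40, pu, uu, 4pn, u4p, 0nn4].


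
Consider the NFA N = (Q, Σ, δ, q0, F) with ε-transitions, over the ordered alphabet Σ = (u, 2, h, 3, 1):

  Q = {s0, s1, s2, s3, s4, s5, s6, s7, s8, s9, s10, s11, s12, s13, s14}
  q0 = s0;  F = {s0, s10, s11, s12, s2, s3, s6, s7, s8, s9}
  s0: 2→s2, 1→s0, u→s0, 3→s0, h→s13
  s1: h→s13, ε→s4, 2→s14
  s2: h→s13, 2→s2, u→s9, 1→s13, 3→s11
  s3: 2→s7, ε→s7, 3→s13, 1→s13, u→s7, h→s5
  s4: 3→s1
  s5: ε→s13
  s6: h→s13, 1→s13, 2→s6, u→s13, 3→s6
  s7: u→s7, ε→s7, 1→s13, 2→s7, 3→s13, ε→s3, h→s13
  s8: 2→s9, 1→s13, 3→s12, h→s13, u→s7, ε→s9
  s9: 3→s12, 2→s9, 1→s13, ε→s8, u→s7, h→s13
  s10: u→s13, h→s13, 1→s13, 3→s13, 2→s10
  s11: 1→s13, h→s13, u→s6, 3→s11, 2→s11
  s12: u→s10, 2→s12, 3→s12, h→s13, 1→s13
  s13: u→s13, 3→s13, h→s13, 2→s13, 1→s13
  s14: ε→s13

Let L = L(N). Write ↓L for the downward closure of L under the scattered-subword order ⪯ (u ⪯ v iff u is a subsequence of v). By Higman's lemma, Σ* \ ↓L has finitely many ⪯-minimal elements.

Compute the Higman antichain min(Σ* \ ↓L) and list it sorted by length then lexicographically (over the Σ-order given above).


|Q|=15, |F|=10, |δ|=66 (8 ε).
min D↑ (9 st, q0=0, F={2}): 0:u→0,2→1,h→2,3→0,1→0 1:u→3,2→1,h→2,3→4,1→2 2:u→2,2→2,h→2,3→2,1→2 3:u→5,2→3,h→2,3→6,1→2 4:u→7,2→4,h→2,3→4,1→2 5:u→5,2→5,h→2,3→2,1→2 6:u→8,2→6,h→2,3→6,1→2 7:u→2,2→7,h→2,3→7,1→2 8:u→2,2→8,h→2,3→2,1→2 (ε-aug+det+¬).
'h': |S_i|=[12, 2] end={s13,s5} — reject; 1/1 deletions ∈↓L.
'21': N↓-sim [12, 11, 1] end={s13} — reject; 2/2 single-dels accept.
'2uu3': |S_i|=[12, 11, 9, 5, 1] end={s13} rej; 4/4 del acc.
'23uu': |S_i|=[12, 11, 5, 3, 1] end={s13} rej; 4/4 del acc.
4 minimals (antichain).

min(Σ*\↓L) = [h, 21, 2uu3, 23uu].


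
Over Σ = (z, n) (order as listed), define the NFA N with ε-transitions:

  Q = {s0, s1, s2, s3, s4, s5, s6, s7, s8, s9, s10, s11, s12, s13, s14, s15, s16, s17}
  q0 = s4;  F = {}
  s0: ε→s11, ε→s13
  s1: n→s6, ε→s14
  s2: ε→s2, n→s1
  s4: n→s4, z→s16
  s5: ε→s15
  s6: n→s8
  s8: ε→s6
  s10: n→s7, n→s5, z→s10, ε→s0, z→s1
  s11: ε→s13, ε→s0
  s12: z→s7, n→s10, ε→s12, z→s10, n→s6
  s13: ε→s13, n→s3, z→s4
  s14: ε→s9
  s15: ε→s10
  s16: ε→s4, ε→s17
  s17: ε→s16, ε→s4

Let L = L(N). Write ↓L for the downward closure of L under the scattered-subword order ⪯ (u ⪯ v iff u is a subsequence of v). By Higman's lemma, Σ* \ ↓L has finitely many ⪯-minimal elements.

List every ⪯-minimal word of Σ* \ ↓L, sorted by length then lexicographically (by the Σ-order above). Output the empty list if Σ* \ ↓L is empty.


A = [ε].

|Q|=18, |F|=0, |δ|=32 (17 ε).
min D↑ (1 st, q0=0, F={0}): 0:z→0,n→0 [Hopcroft].
ε ∈ L(D↑) ⇒ ↓L = ∅.


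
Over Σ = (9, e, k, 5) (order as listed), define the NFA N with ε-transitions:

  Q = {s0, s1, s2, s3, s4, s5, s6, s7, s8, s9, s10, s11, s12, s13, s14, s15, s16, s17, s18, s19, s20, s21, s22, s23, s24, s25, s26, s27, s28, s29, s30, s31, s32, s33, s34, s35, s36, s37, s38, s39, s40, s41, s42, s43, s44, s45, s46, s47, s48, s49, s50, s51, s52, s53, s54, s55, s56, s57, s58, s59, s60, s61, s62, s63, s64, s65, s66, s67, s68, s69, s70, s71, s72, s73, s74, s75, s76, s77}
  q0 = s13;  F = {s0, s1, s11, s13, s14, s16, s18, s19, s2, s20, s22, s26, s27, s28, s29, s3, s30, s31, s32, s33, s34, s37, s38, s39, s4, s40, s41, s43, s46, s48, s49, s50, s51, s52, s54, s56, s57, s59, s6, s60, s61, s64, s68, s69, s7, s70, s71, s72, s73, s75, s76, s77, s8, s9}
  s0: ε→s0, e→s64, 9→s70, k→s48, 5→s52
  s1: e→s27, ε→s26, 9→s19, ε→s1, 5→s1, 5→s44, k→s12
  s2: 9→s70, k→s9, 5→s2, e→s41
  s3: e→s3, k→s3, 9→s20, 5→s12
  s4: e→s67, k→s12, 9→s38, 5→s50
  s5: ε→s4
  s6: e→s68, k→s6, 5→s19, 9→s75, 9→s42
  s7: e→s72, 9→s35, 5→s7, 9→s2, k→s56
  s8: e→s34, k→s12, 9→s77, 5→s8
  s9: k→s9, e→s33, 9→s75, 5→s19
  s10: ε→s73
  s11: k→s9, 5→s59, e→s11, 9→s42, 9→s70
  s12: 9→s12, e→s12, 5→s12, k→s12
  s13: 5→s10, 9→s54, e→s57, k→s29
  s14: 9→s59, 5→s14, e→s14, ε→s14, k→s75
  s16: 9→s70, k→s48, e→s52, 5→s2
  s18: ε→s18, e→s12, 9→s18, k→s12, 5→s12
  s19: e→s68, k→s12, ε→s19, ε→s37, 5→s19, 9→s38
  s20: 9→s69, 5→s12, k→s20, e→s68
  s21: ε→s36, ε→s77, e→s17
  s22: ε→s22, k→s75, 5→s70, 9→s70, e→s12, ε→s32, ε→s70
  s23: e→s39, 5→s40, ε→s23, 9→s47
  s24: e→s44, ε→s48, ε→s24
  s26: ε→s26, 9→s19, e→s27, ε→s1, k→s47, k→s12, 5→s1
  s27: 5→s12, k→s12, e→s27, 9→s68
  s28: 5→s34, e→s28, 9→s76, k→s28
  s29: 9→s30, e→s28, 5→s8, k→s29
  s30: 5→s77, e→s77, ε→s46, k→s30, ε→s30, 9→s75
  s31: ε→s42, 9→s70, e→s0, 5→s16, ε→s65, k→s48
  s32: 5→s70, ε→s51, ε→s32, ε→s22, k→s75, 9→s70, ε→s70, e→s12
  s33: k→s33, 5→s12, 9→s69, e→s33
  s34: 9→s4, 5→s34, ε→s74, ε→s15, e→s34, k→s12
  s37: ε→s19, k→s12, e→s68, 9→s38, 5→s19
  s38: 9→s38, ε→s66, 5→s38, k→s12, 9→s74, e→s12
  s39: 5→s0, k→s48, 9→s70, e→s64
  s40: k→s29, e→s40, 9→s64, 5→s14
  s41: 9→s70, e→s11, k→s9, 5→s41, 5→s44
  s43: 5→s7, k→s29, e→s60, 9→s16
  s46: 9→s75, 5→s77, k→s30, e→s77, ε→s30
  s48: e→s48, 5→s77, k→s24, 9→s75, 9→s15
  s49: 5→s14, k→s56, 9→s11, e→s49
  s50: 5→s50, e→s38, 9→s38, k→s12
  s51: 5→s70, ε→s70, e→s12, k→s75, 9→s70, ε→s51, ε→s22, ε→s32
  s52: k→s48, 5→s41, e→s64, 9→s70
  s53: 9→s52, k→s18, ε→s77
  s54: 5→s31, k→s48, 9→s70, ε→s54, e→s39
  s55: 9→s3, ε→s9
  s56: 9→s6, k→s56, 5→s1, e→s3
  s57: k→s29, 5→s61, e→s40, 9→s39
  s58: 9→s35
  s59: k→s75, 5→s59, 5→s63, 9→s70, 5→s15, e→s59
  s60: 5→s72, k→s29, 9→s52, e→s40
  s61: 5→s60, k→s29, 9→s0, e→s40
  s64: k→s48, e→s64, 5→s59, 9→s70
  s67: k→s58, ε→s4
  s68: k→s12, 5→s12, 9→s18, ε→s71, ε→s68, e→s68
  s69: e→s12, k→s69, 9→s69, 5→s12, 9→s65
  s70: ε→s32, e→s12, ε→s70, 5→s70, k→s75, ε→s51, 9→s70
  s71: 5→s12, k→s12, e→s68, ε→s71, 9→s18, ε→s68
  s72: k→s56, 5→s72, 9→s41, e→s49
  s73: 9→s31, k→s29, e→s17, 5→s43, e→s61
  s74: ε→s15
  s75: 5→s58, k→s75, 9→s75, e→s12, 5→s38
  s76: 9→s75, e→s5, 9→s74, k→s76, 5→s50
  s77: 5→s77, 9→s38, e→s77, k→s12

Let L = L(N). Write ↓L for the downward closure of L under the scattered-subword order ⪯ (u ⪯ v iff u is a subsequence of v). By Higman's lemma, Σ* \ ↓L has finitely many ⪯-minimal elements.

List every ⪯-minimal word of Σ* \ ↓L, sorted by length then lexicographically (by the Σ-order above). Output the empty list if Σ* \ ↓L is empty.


A = [99e, k5k, k9ek, ee5ke, ke95ee, 555ke5].

|Q|=78, |F|=54, |δ|=292 (48 ε).
min D↑ (48 st, q0=0, F={15}): 0:9→1,e→2,k→3,5→4 1:9→5,e→6,k→7,5→8 2:9→6,e→9,k→3,5→10 3:9→11,e→12,k→3,5→13 4:9→8,e→10,k→3,5→14 5:9→5,e→15,k→16,5→5 6:9→5,e→17,k→7,5→18 7:9→16,e→7,k→7,5→19 8:9→5,e→18,k→7,5→20 9:9→17,e→9,k→3,5→21 10:9→18,e→9,k→3,5→22 11:9→16,e→19,k→11,5→19 12:9→23,e→12,k→12,5→24 13:9→19,e→24,k→15,5→13 14:9→20,e→22,k→3,5→25 15:9→15,e→15,k→15,5→15 16:9→16,e→15,k→16,5→26 17:9→5,e→17,k→7,5→27 18:9→5,e→17,k→7,5→28 19:9→26,e→19,k→15,5→19 20:9→5,e→28,k→7,5→29 21:9→27,e→21,k→16,5→21 22:9→28,e→9,k→3,5→30 23:9→16,e→31,k→23,5→32 24:9→31,e→24,k→15,5→24 25:9→29,e→30,k→33,5→25 26:9→26,e→15,k→15,5→26 27:9→5,e→27,k→16,5→27 28:9→5,e→17,k→7,5→34 29:9→5,e→34,k→35,5→29 30:9→34,e→36,k→33,5→30 31:9→26,e→31,k→15,5→32 32:9→26,e→26,k→15,5→32 33:9→37,e→38,k→33,5→39 34:9→5,e→40,k→35,5→34 35:9→16,e→41,k→35,5→42 36:9→40,e→36,k→33,5→21 37:9→16,e→43,k→37,5→42 38:9→44,e→38,k→38,5→15 39:9→42,e→45,k→15,5→39 40:9→5,e→40,k→35,5→27 41:9→46,e→41,k→41,5→15 42:9→26,e→43,k→15,5→42 43:9→47,e→43,k→15,5→15 44:9→46,e→43,k→44,5→15 45:9→43,e→45,k→15,5→15 46:9→46,e→15,k→46,5→15 47:9→47,e→15,k→15,5→15 [Hopcroft].
'99e': run [70, 47, 16, 1] end={s12} rej; 3/3 deletions ∈↓L.
'k5k': N↓-sim [70, 41, 23, 4] end={s12,s35,s47,s58} rej; 3/3 del acc.
'k9ek': |S_i|=[70, 41, 26, 15, 3] end={s12,s35,s58} — reject; 4/4 del acc.
'ee5ke': run [70, 61, 52, 31, 9, 1] end={s12} — reject; 5/5 deletions ∈↓L.
'ke95ee': |S_i|=[70, 41, 28, 19, 8, 5, 1] end={s12} — reject; 6/6 single-dels accept.
'555ke5': |S_i|=[70, 66, 60, 46, 27, 10, 1] end={s12} rej; 6/6 single-dels accept.
6 obstructions.


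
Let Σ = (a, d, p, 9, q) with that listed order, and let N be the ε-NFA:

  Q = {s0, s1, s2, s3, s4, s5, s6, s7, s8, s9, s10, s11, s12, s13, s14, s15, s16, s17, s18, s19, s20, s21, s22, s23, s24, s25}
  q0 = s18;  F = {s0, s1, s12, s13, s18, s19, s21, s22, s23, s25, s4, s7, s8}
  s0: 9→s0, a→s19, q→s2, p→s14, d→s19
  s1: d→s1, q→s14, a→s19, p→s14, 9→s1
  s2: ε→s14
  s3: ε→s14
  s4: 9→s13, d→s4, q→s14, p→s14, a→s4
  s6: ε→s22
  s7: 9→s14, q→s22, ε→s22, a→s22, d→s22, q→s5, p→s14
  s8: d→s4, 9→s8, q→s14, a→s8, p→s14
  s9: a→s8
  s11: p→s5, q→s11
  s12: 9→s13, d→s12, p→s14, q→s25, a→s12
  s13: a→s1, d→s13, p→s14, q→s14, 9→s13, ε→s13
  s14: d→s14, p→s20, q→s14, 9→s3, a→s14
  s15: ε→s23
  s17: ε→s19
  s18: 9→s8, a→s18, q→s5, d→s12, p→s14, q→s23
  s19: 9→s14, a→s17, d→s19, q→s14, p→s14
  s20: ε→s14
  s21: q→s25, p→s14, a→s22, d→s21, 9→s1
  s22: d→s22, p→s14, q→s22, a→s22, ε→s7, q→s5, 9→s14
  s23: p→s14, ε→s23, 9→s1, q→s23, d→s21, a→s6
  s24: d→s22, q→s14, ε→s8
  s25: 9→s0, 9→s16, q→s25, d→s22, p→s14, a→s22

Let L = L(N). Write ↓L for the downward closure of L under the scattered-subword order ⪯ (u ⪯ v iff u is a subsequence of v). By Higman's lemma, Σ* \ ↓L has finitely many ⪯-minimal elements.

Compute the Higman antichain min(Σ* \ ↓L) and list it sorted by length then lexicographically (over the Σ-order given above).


|Q|=26, |F|=13, |δ|=90 (11 ε).
min D↑ (13 st, q0=0, F={2}): 0:a→0,d→1,p→2,9→3,q→4 1:a→1,d→1,p→2,9→5,q→6 2:a→2,d→2,p→2,9→2,q→2 3:a→3,d→7,p→2,9→3,q→2 4:a→8,d→9,p→2,9→10,q→4 5:a→10,d→5,p→2,9→5,q→2 6:a→8,d→8,p→2,9→11,q→6 7:a→7,d→7,p→2,9→5,q→2 8:a→8,d→8,p→2,9→2,q→8 9:a→8,d→9,p→2,9→10,q→6 10:a→12,d→10,p→2,9→10,q→2 11:a→12,d→12,p→2,9→11,q→2 12:a→12,d→12,p→2,9→2,q→2.
'p': |S_i|=[21, 3] end={s14,s20,s3} — reject; 1/1 single-dels accept.
'9q': |S_i|=[21, 12, 4] end={s14,s2,s20,s3} rej; 2/2 del acc.
'qa9': run [21, 16, 9, 3] end={s14,s20,s3} rej; 3/3 del acc.
'dqd9': N↓-sim [21, 17, 12, 8, 3] end={s14,s20,s3} — reject; 4/4 deletions ∈↓L.
'd9aa9': N↓-sim [21, 17, 10, 6, 5, 3] end={s14,s20,s3} rej; 5/5 del acc.
5 words, ⪯-incomp.

A = [p, 9q, qa9, dqd9, d9aa9].
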